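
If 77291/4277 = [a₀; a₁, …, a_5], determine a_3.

1

77291 = 18·4277 + 305, so a_0 = 18
4277 = 14·305 + 7, so a_1 = 14
305 = 43·7 + 4, so a_2 = 43
7 = 1·4 + 3, so a_3 = 1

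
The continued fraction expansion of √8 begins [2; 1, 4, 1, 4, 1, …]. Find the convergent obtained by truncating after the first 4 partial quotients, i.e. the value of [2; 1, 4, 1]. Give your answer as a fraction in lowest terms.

17/6

Start with 1.
4 + 1/(1/1) = 4 + 1/1 = 5/1
1 + 1/(5/1) = 1 + 1/5 = 6/5
2 + 1/(6/5) = 2 + 5/6 = 17/6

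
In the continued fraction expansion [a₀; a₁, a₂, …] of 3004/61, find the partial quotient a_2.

Run the Euclidean algorithm, recording each quotient:
⌊3004/61⌋ = 49, remainder 15
⌊61/15⌋ = 4, remainder 1
⌊15/1⌋ = 15, remainder 0

15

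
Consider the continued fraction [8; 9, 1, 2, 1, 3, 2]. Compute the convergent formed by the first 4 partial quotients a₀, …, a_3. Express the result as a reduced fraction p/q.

235/29

a_0 = 8: 8/1
a_1 = 9: 73/9
a_2 = 1: 81/10
a_3 = 2: 235/29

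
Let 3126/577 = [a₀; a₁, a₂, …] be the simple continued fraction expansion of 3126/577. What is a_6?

3

3126 = 5·577 + 241, so a_0 = 5
577 = 2·241 + 95, so a_1 = 2
241 = 2·95 + 51, so a_2 = 2
95 = 1·51 + 44, so a_3 = 1
51 = 1·44 + 7, so a_4 = 1
44 = 6·7 + 2, so a_5 = 6
7 = 3·2 + 1, so a_6 = 3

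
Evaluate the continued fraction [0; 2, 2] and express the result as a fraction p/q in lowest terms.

Compute successive convergents:
a_0 = 0: 0/1
a_1 = 2: 1/2
a_2 = 2: 2/5

2/5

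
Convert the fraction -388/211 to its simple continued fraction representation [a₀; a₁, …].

-388 = -2·211 + 34, so a_0 = -2
211 = 6·34 + 7, so a_1 = 6
34 = 4·7 + 6, so a_2 = 4
7 = 1·6 + 1, so a_3 = 1
6 = 6·1 + 0, so a_4 = 6

[-2; 6, 4, 1, 6]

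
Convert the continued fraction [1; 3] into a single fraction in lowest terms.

Start with 3.
1 + 1/(3/1) = 1 + 1/3 = 4/3

4/3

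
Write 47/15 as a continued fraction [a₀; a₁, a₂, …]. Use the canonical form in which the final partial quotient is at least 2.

Apply division with remainder until the remainder is 0:
⌊47/15⌋ = 3, remainder 2
⌊15/2⌋ = 7, remainder 1
⌊2/1⌋ = 2, remainder 0

[3; 7, 2]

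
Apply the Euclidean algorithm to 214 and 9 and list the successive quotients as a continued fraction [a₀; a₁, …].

Run the Euclidean algorithm, recording each quotient:
⌊214/9⌋ = 23, remainder 7
⌊9/7⌋ = 1, remainder 2
⌊7/2⌋ = 3, remainder 1
⌊2/1⌋ = 2, remainder 0

[23; 1, 3, 2]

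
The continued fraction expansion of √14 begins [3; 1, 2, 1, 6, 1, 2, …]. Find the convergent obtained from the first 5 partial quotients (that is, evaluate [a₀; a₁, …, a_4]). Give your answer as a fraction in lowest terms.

a_0 = 3: 3/1
a_1 = 1: 4/1
a_2 = 2: 11/3
a_3 = 1: 15/4
a_4 = 6: 101/27

101/27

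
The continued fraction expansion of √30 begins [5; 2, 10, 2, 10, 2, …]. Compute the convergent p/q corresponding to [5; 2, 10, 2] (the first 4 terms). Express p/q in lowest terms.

241/44

a_0 = 5: 5/1
a_1 = 2: 11/2
a_2 = 10: 115/21
a_3 = 2: 241/44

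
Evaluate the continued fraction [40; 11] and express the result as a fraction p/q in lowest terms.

Use the convergent recurrence hₖ = aₖ·hₖ₋₁ + hₖ₋₂ (and likewise for the denominators kₖ):
a_0 = 40: 40/1
a_1 = 11: 441/11

441/11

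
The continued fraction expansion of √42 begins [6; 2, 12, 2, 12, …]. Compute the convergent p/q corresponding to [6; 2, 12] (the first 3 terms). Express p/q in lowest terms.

Start with 12.
2 + 1/(12/1) = 2 + 1/12 = 25/12
6 + 1/(25/12) = 6 + 12/25 = 162/25

162/25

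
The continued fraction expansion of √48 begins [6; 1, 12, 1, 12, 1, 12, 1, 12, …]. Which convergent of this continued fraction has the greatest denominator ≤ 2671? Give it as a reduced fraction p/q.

17466/2521

List convergents until the denominator exceeds the bound:
a_0 = 6: 6/1  (≤ bound)
a_1 = 1: 7/1  (≤ bound)
a_2 = 12: 90/13  (≤ bound)
a_3 = 1: 97/14  (≤ bound)
a_4 = 12: 1254/181  (≤ bound)
a_5 = 1: 1351/195  (≤ bound)
a_6 = 12: 17466/2521  (≤ bound)
a_7 = 1: 18817/2716  (> 2671, stop)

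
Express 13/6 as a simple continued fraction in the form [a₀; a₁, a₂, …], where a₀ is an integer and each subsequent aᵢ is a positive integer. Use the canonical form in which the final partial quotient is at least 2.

[2; 6]

Run the Euclidean algorithm, recording each quotient:
13 = 2·6 + 1, so a_0 = 2
6 = 6·1 + 0, so a_1 = 6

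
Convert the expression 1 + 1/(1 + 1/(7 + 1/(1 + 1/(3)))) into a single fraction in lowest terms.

66/35

a_0 = 1: 1/1
a_1 = 1: 2/1
a_2 = 7: 15/8
a_3 = 1: 17/9
a_4 = 3: 66/35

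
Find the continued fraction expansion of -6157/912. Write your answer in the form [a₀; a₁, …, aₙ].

[-7; 4, 56, 1, 3]

Run the Euclidean algorithm, recording each quotient:
-6157 = -7·912 + 227, so a_0 = -7
912 = 4·227 + 4, so a_1 = 4
227 = 56·4 + 3, so a_2 = 56
4 = 1·3 + 1, so a_3 = 1
3 = 3·1 + 0, so a_4 = 3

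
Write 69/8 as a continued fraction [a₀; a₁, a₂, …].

[8; 1, 1, 1, 2]

Apply division with remainder until the remainder is 0:
⌊69/8⌋ = 8, remainder 5
⌊8/5⌋ = 1, remainder 3
⌊5/3⌋ = 1, remainder 2
⌊3/2⌋ = 1, remainder 1
⌊2/1⌋ = 2, remainder 0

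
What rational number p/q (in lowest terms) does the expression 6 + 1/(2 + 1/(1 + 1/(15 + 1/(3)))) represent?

913/144

Compute successive convergents:
a_0 = 6: 6/1
a_1 = 2: 13/2
a_2 = 1: 19/3
a_3 = 15: 298/47
a_4 = 3: 913/144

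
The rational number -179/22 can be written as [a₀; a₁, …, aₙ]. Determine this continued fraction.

[-9; 1, 6, 3]

Apply division with remainder until the remainder is 0:
⌊-179/22⌋ = -9, remainder 19
⌊22/19⌋ = 1, remainder 3
⌊19/3⌋ = 6, remainder 1
⌊3/1⌋ = 3, remainder 0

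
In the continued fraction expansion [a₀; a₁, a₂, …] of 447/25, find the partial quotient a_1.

1

Run the Euclidean algorithm, recording each quotient:
447 = 17·25 + 22, so a_0 = 17
25 = 1·22 + 3, so a_1 = 1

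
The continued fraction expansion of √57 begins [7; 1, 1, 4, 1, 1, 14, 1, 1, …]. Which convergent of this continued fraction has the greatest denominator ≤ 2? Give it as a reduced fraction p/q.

a_0 = 7: 7/1  (≤ bound)
a_1 = 1: 8/1  (≤ bound)
a_2 = 1: 15/2  (≤ bound)
a_3 = 4: 68/9  (> 2, stop)

15/2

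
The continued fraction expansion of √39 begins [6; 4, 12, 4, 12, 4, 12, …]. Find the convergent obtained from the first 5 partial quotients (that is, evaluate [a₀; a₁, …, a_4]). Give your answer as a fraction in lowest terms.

Work from the innermost term outward:
Start with 12.
4 + 1/(12/1) = 4 + 1/12 = 49/12
12 + 1/(49/12) = 12 + 12/49 = 600/49
4 + 1/(600/49) = 4 + 49/600 = 2449/600
6 + 1/(2449/600) = 6 + 600/2449 = 15294/2449

15294/2449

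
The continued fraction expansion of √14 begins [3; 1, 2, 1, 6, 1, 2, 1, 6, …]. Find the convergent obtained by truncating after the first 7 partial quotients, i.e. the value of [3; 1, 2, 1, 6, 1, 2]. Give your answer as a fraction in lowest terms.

a_0 = 3: 3/1
a_1 = 1: 4/1
a_2 = 2: 11/3
a_3 = 1: 15/4
a_4 = 6: 101/27
a_5 = 1: 116/31
a_6 = 2: 333/89

333/89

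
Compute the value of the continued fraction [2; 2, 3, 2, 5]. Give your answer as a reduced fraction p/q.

Starting at the tail and folding back:
Start with 5.
2 + 1/(5/1) = 2 + 1/5 = 11/5
3 + 1/(11/5) = 3 + 5/11 = 38/11
2 + 1/(38/11) = 2 + 11/38 = 87/38
2 + 1/(87/38) = 2 + 38/87 = 212/87

212/87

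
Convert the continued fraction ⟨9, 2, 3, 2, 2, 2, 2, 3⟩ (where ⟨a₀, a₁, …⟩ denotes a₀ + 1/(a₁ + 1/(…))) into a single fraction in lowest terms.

7313/775

Start with 3.
2 + 1/(3/1) = 2 + 1/3 = 7/3
2 + 1/(7/3) = 2 + 3/7 = 17/7
2 + 1/(17/7) = 2 + 7/17 = 41/17
2 + 1/(41/17) = 2 + 17/41 = 99/41
3 + 1/(99/41) = 3 + 41/99 = 338/99
2 + 1/(338/99) = 2 + 99/338 = 775/338
9 + 1/(775/338) = 9 + 338/775 = 7313/775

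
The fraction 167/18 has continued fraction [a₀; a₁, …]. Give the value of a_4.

167 ÷ 18 → quotient 9, remainder 5
18 ÷ 5 → quotient 3, remainder 3
5 ÷ 3 → quotient 1, remainder 2
3 ÷ 2 → quotient 1, remainder 1
2 ÷ 1 → quotient 2, remainder 0

2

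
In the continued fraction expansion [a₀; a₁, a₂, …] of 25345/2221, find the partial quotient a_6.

Apply division with remainder until the remainder is 0:
25345 = 11·2221 + 914, so a_0 = 11
2221 = 2·914 + 393, so a_1 = 2
914 = 2·393 + 128, so a_2 = 2
393 = 3·128 + 9, so a_3 = 3
128 = 14·9 + 2, so a_4 = 14
9 = 4·2 + 1, so a_5 = 4
2 = 2·1 + 0, so a_6 = 2

2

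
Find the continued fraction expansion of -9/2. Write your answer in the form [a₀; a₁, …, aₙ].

[-5; 2]

⌊-9/2⌋ = -5, remainder 1
⌊2/1⌋ = 2, remainder 0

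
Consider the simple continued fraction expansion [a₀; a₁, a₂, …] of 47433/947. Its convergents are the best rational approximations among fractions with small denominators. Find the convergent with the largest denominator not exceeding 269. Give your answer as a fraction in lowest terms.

a_0 = 50: 50/1  (≤ bound)
a_1 = 11: 551/11  (≤ bound)
a_2 = 2: 1152/23  (≤ bound)
a_3 = 2: 2855/57  (≤ bound)
a_4 = 3: 9717/194  (≤ bound)
a_5 = 1: 12572/251  (≤ bound)
a_6 = 3: 47433/947  (> 269, stop)

12572/251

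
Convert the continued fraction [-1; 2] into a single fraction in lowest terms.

-1/2

Collapse the nested fraction from the inside out:
Start with 2.
-1 + 1/(2/1) = -1 + 1/2 = -1/2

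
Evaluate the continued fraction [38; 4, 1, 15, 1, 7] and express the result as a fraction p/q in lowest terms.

a_0 = 38: 38/1
a_1 = 4: 153/4
a_2 = 1: 191/5
a_3 = 15: 3018/79
a_4 = 1: 3209/84
a_5 = 7: 25481/667

25481/667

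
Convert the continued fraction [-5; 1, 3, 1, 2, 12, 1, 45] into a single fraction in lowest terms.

-36189/8588

Start with 45.
1 + 1/(45/1) = 1 + 1/45 = 46/45
12 + 1/(46/45) = 12 + 45/46 = 597/46
2 + 1/(597/46) = 2 + 46/597 = 1240/597
1 + 1/(1240/597) = 1 + 597/1240 = 1837/1240
3 + 1/(1837/1240) = 3 + 1240/1837 = 6751/1837
1 + 1/(6751/1837) = 1 + 1837/6751 = 8588/6751
-5 + 1/(8588/6751) = -5 + 6751/8588 = -36189/8588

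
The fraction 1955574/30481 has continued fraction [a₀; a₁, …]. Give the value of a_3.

Apply division with remainder until the remainder is 0:
1955574 ÷ 30481 → quotient 64, remainder 4790
30481 ÷ 4790 → quotient 6, remainder 1741
4790 ÷ 1741 → quotient 2, remainder 1308
1741 ÷ 1308 → quotient 1, remainder 433

1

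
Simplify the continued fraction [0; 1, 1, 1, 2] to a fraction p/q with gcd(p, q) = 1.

5/8

Compute successive convergents:
a_0 = 0: 0/1
a_1 = 1: 1/1
a_2 = 1: 1/2
a_3 = 1: 2/3
a_4 = 2: 5/8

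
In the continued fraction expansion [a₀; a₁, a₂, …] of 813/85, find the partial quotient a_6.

813 = 9·85 + 48, so a_0 = 9
85 = 1·48 + 37, so a_1 = 1
48 = 1·37 + 11, so a_2 = 1
37 = 3·11 + 4, so a_3 = 3
11 = 2·4 + 3, so a_4 = 2
4 = 1·3 + 1, so a_5 = 1
3 = 3·1 + 0, so a_6 = 3

3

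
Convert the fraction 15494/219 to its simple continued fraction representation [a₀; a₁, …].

15494 ÷ 219 → quotient 70, remainder 164
219 ÷ 164 → quotient 1, remainder 55
164 ÷ 55 → quotient 2, remainder 54
55 ÷ 54 → quotient 1, remainder 1
54 ÷ 1 → quotient 54, remainder 0

[70; 1, 2, 1, 54]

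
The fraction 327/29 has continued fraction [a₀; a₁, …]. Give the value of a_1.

⌊327/29⌋ = 11, remainder 8
⌊29/8⌋ = 3, remainder 5

3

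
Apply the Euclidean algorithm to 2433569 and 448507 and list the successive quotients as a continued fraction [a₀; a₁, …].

[5; 2, 2, 1, 7, 47, 3, 58]

2433569 = 5·448507 + 191034, so a_0 = 5
448507 = 2·191034 + 66439, so a_1 = 2
191034 = 2·66439 + 58156, so a_2 = 2
66439 = 1·58156 + 8283, so a_3 = 1
58156 = 7·8283 + 175, so a_4 = 7
8283 = 47·175 + 58, so a_5 = 47
175 = 3·58 + 1, so a_6 = 3
58 = 58·1 + 0, so a_7 = 58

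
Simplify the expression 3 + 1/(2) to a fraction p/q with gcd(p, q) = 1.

7/2

a_0 = 3: 3/1
a_1 = 2: 7/2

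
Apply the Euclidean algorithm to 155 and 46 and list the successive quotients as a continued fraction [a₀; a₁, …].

[3; 2, 1, 2, 2, 2]

⌊155/46⌋ = 3, remainder 17
⌊46/17⌋ = 2, remainder 12
⌊17/12⌋ = 1, remainder 5
⌊12/5⌋ = 2, remainder 2
⌊5/2⌋ = 2, remainder 1
⌊2/1⌋ = 2, remainder 0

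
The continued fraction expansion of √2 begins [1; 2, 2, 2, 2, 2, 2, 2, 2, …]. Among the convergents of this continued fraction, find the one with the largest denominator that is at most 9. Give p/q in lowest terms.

7/5

a_0 = 1: 1/1  (≤ bound)
a_1 = 2: 3/2  (≤ bound)
a_2 = 2: 7/5  (≤ bound)
a_3 = 2: 17/12  (> 9, stop)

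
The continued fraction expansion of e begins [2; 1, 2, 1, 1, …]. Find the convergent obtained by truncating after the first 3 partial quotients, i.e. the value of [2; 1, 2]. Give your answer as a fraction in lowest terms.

a_0 = 2: 2/1
a_1 = 1: 3/1
a_2 = 2: 8/3

8/3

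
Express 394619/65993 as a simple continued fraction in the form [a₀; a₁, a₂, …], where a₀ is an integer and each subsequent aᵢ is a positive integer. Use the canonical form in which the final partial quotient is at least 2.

[5; 1, 48, 3, 1, 1, 47, 4]

Repeatedly divide and take the remainder:
394619 ÷ 65993 → quotient 5, remainder 64654
65993 ÷ 64654 → quotient 1, remainder 1339
64654 ÷ 1339 → quotient 48, remainder 382
1339 ÷ 382 → quotient 3, remainder 193
382 ÷ 193 → quotient 1, remainder 189
193 ÷ 189 → quotient 1, remainder 4
189 ÷ 4 → quotient 47, remainder 1
4 ÷ 1 → quotient 4, remainder 0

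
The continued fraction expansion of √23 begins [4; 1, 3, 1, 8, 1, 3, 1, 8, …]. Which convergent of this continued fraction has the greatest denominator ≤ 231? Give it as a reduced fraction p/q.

916/191

a_0 = 4: 4/1  (≤ bound)
a_1 = 1: 5/1  (≤ bound)
a_2 = 3: 19/4  (≤ bound)
a_3 = 1: 24/5  (≤ bound)
a_4 = 8: 211/44  (≤ bound)
a_5 = 1: 235/49  (≤ bound)
a_6 = 3: 916/191  (≤ bound)
a_7 = 1: 1151/240  (> 231, stop)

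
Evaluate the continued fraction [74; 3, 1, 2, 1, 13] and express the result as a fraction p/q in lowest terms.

Start with 13.
1 + 1/(13/1) = 1 + 1/13 = 14/13
2 + 1/(14/13) = 2 + 13/14 = 41/14
1 + 1/(41/14) = 1 + 14/41 = 55/41
3 + 1/(55/41) = 3 + 41/55 = 206/55
74 + 1/(206/55) = 74 + 55/206 = 15299/206

15299/206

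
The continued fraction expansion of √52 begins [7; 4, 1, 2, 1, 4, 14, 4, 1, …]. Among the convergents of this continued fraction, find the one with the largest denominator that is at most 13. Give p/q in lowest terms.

36/5

a_0 = 7: 7/1  (≤ bound)
a_1 = 4: 29/4  (≤ bound)
a_2 = 1: 36/5  (≤ bound)
a_3 = 2: 101/14  (> 13, stop)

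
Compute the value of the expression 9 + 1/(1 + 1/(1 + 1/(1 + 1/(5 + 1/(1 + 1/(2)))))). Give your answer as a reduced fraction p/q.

Collapse the nested fraction from the inside out:
Start with 2.
1 + 1/(2/1) = 1 + 1/2 = 3/2
5 + 1/(3/2) = 5 + 2/3 = 17/3
1 + 1/(17/3) = 1 + 3/17 = 20/17
1 + 1/(20/17) = 1 + 17/20 = 37/20
1 + 1/(37/20) = 1 + 20/37 = 57/37
9 + 1/(57/37) = 9 + 37/57 = 550/57

550/57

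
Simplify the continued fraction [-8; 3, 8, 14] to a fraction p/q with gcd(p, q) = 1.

a_0 = -8: -8/1
a_1 = 3: -23/3
a_2 = 8: -192/25
a_3 = 14: -2711/353

-2711/353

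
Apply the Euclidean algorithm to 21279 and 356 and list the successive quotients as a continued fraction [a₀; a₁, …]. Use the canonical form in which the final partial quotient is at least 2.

21279 = 59·356 + 275, so a_0 = 59
356 = 1·275 + 81, so a_1 = 1
275 = 3·81 + 32, so a_2 = 3
81 = 2·32 + 17, so a_3 = 2
32 = 1·17 + 15, so a_4 = 1
17 = 1·15 + 2, so a_5 = 1
15 = 7·2 + 1, so a_6 = 7
2 = 2·1 + 0, so a_7 = 2

[59; 1, 3, 2, 1, 1, 7, 2]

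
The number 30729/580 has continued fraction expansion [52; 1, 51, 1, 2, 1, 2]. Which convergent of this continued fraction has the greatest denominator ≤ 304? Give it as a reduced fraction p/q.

11179/211

a_0 = 52: 52/1  (≤ bound)
a_1 = 1: 53/1  (≤ bound)
a_2 = 51: 2755/52  (≤ bound)
a_3 = 1: 2808/53  (≤ bound)
a_4 = 2: 8371/158  (≤ bound)
a_5 = 1: 11179/211  (≤ bound)
a_6 = 2: 30729/580  (> 304, stop)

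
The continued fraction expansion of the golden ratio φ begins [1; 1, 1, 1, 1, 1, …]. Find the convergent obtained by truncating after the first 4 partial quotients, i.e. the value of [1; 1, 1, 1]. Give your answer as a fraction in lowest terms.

5/3

Start with 1.
1 + 1/(1/1) = 1 + 1/1 = 2/1
1 + 1/(2/1) = 1 + 1/2 = 3/2
1 + 1/(3/2) = 1 + 2/3 = 5/3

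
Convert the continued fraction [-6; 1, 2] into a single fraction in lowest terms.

Use the convergent recurrence hₖ = aₖ·hₖ₋₁ + hₖ₋₂ (and likewise for the denominators kₖ):
a_0 = -6: -6/1
a_1 = 1: -5/1
a_2 = 2: -16/3

-16/3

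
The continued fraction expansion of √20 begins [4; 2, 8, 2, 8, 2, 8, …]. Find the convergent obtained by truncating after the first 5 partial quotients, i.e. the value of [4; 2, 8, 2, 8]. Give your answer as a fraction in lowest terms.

a_0 = 4: 4/1
a_1 = 2: 9/2
a_2 = 8: 76/17
a_3 = 2: 161/36
a_4 = 8: 1364/305

1364/305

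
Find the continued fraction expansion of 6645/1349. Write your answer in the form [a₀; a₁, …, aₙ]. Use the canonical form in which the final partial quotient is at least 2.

Run the Euclidean algorithm, recording each quotient:
⌊6645/1349⌋ = 4, remainder 1249
⌊1349/1249⌋ = 1, remainder 100
⌊1249/100⌋ = 12, remainder 49
⌊100/49⌋ = 2, remainder 2
⌊49/2⌋ = 24, remainder 1
⌊2/1⌋ = 2, remainder 0

[4; 1, 12, 2, 24, 2]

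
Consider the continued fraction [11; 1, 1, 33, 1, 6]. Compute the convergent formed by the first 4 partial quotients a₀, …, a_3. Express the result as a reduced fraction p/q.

771/67

Collapse the nested fraction from the inside out:
Start with 33.
1 + 1/(33/1) = 1 + 1/33 = 34/33
1 + 1/(34/33) = 1 + 33/34 = 67/34
11 + 1/(67/34) = 11 + 34/67 = 771/67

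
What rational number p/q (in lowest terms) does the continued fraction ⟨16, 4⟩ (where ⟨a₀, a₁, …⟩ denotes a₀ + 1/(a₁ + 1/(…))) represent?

Use the convergent recurrence hₖ = aₖ·hₖ₋₁ + hₖ₋₂ (and likewise for the denominators kₖ):
a_0 = 16: 16/1
a_1 = 4: 65/4

65/4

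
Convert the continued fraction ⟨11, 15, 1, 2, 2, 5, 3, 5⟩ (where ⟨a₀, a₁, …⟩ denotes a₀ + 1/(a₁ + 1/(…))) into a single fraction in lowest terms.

a_0 = 11: 11/1
a_1 = 15: 166/15
a_2 = 1: 177/16
a_3 = 2: 520/47
a_4 = 2: 1217/110
a_5 = 5: 6605/597
a_6 = 3: 21032/1901
a_7 = 5: 111765/10102

111765/10102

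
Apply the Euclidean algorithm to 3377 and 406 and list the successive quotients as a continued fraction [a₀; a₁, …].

3377 = 8·406 + 129, so a_0 = 8
406 = 3·129 + 19, so a_1 = 3
129 = 6·19 + 15, so a_2 = 6
19 = 1·15 + 4, so a_3 = 1
15 = 3·4 + 3, so a_4 = 3
4 = 1·3 + 1, so a_5 = 1
3 = 3·1 + 0, so a_6 = 3

[8; 3, 6, 1, 3, 1, 3]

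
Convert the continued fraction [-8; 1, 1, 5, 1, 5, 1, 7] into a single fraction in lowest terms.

-5215/699

Starting at the tail and folding back:
Start with 7.
1 + 1/(7/1) = 1 + 1/7 = 8/7
5 + 1/(8/7) = 5 + 7/8 = 47/8
1 + 1/(47/8) = 1 + 8/47 = 55/47
5 + 1/(55/47) = 5 + 47/55 = 322/55
1 + 1/(322/55) = 1 + 55/322 = 377/322
1 + 1/(377/322) = 1 + 322/377 = 699/377
-8 + 1/(699/377) = -8 + 377/699 = -5215/699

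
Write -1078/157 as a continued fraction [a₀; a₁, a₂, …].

[-7; 7, 2, 10]

-1078 ÷ 157 → quotient -7, remainder 21
157 ÷ 21 → quotient 7, remainder 10
21 ÷ 10 → quotient 2, remainder 1
10 ÷ 1 → quotient 10, remainder 0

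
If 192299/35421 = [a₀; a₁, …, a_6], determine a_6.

2

192299 ÷ 35421 → quotient 5, remainder 15194
35421 ÷ 15194 → quotient 2, remainder 5033
15194 ÷ 5033 → quotient 3, remainder 95
5033 ÷ 95 → quotient 52, remainder 93
95 ÷ 93 → quotient 1, remainder 2
93 ÷ 2 → quotient 46, remainder 1
2 ÷ 1 → quotient 2, remainder 0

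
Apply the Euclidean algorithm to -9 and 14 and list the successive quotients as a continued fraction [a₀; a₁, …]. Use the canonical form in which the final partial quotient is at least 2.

[-1; 2, 1, 4]

Apply division with remainder until the remainder is 0:
⌊-9/14⌋ = -1, remainder 5
⌊14/5⌋ = 2, remainder 4
⌊5/4⌋ = 1, remainder 1
⌊4/1⌋ = 4, remainder 0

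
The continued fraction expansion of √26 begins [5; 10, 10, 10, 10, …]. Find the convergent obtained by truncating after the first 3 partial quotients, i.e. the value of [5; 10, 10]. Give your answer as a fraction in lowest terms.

Use the convergent recurrence hₖ = aₖ·hₖ₋₁ + hₖ₋₂ (and likewise for the denominators kₖ):
a_0 = 5: 5/1
a_1 = 10: 51/10
a_2 = 10: 515/101

515/101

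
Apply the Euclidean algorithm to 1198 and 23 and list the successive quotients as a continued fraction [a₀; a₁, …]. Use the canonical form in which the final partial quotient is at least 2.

1198 = 52·23 + 2, so a_0 = 52
23 = 11·2 + 1, so a_1 = 11
2 = 2·1 + 0, so a_2 = 2

[52; 11, 2]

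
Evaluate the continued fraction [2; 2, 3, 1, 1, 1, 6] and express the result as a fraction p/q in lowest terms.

a_0 = 2: 2/1
a_1 = 2: 5/2
a_2 = 3: 17/7
a_3 = 1: 22/9
a_4 = 1: 39/16
a_5 = 1: 61/25
a_6 = 6: 405/166

405/166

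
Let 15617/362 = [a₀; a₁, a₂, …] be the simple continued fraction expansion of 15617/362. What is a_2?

Repeatedly divide and take the remainder:
⌊15617/362⌋ = 43, remainder 51
⌊362/51⌋ = 7, remainder 5
⌊51/5⌋ = 10, remainder 1

10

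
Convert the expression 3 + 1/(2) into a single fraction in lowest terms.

Start with 2.
3 + 1/(2/1) = 3 + 1/2 = 7/2

7/2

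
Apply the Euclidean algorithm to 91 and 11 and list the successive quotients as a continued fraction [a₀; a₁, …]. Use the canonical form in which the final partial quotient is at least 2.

[8; 3, 1, 2]

Run the Euclidean algorithm, recording each quotient:
⌊91/11⌋ = 8, remainder 3
⌊11/3⌋ = 3, remainder 2
⌊3/2⌋ = 1, remainder 1
⌊2/1⌋ = 2, remainder 0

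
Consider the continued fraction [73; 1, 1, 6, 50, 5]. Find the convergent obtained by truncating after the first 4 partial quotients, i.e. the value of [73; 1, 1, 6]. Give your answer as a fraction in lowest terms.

956/13

Start with 6.
1 + 1/(6/1) = 1 + 1/6 = 7/6
1 + 1/(7/6) = 1 + 6/7 = 13/7
73 + 1/(13/7) = 73 + 7/13 = 956/13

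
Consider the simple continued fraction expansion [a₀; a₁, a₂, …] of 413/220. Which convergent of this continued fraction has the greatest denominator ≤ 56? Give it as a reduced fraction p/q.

92/49

List convergents until the denominator exceeds the bound:
a_0 = 1: 1/1  (≤ bound)
a_1 = 1: 2/1  (≤ bound)
a_2 = 7: 15/8  (≤ bound)
a_3 = 6: 92/49  (≤ bound)
a_4 = 1: 107/57  (> 56, stop)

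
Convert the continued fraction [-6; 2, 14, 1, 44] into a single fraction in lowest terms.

-7684/1393

a_0 = -6: -6/1
a_1 = 2: -11/2
a_2 = 14: -160/29
a_3 = 1: -171/31
a_4 = 44: -7684/1393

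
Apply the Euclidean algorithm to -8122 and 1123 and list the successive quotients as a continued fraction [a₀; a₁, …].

[-8; 1, 3, 3, 3, 3, 2, 3]

-8122 = -8·1123 + 862, so a_0 = -8
1123 = 1·862 + 261, so a_1 = 1
862 = 3·261 + 79, so a_2 = 3
261 = 3·79 + 24, so a_3 = 3
79 = 3·24 + 7, so a_4 = 3
24 = 3·7 + 3, so a_5 = 3
7 = 2·3 + 1, so a_6 = 2
3 = 3·1 + 0, so a_7 = 3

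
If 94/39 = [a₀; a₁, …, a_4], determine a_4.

2

Apply division with remainder until the remainder is 0:
⌊94/39⌋ = 2, remainder 16
⌊39/16⌋ = 2, remainder 7
⌊16/7⌋ = 2, remainder 2
⌊7/2⌋ = 3, remainder 1
⌊2/1⌋ = 2, remainder 0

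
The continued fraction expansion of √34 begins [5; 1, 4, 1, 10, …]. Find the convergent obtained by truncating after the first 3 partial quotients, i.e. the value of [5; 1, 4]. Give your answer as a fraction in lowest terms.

29/5

Start with 4.
1 + 1/(4/1) = 1 + 1/4 = 5/4
5 + 1/(5/4) = 5 + 4/5 = 29/5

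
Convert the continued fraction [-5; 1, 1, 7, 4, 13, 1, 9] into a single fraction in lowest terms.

-39173/8768

Start with 9.
1 + 1/(9/1) = 1 + 1/9 = 10/9
13 + 1/(10/9) = 13 + 9/10 = 139/10
4 + 1/(139/10) = 4 + 10/139 = 566/139
7 + 1/(566/139) = 7 + 139/566 = 4101/566
1 + 1/(4101/566) = 1 + 566/4101 = 4667/4101
1 + 1/(4667/4101) = 1 + 4101/4667 = 8768/4667
-5 + 1/(8768/4667) = -5 + 4667/8768 = -39173/8768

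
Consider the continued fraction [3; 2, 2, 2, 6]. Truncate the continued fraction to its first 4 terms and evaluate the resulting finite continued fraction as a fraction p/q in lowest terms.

Start with 2.
2 + 1/(2/1) = 2 + 1/2 = 5/2
2 + 1/(5/2) = 2 + 2/5 = 12/5
3 + 1/(12/5) = 3 + 5/12 = 41/12

41/12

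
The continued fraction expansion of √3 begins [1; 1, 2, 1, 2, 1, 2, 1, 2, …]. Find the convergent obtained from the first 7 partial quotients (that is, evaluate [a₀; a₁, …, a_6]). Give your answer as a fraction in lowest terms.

a_0 = 1: 1/1
a_1 = 1: 2/1
a_2 = 2: 5/3
a_3 = 1: 7/4
a_4 = 2: 19/11
a_5 = 1: 26/15
a_6 = 2: 71/41

71/41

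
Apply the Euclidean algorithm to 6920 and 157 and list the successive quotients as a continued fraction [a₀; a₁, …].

[44; 13, 12]

6920 ÷ 157 → quotient 44, remainder 12
157 ÷ 12 → quotient 13, remainder 1
12 ÷ 1 → quotient 12, remainder 0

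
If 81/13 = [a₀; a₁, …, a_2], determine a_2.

Repeatedly divide and take the remainder:
81 ÷ 13 → quotient 6, remainder 3
13 ÷ 3 → quotient 4, remainder 1
3 ÷ 1 → quotient 3, remainder 0

3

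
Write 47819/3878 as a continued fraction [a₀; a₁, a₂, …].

[12; 3, 44, 4, 7]

47819 = 12·3878 + 1283, so a_0 = 12
3878 = 3·1283 + 29, so a_1 = 3
1283 = 44·29 + 7, so a_2 = 44
29 = 4·7 + 1, so a_3 = 4
7 = 7·1 + 0, so a_4 = 7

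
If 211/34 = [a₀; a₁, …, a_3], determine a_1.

4

Repeatedly divide and take the remainder:
⌊211/34⌋ = 6, remainder 7
⌊34/7⌋ = 4, remainder 6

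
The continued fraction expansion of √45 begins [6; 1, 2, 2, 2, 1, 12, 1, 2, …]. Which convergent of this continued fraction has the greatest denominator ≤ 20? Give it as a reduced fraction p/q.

114/17

a_0 = 6: 6/1  (≤ bound)
a_1 = 1: 7/1  (≤ bound)
a_2 = 2: 20/3  (≤ bound)
a_3 = 2: 47/7  (≤ bound)
a_4 = 2: 114/17  (≤ bound)
a_5 = 1: 161/24  (> 20, stop)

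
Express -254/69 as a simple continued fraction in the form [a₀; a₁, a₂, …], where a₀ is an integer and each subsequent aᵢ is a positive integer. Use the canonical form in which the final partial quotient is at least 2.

-254 ÷ 69 → quotient -4, remainder 22
69 ÷ 22 → quotient 3, remainder 3
22 ÷ 3 → quotient 7, remainder 1
3 ÷ 1 → quotient 3, remainder 0

[-4; 3, 7, 3]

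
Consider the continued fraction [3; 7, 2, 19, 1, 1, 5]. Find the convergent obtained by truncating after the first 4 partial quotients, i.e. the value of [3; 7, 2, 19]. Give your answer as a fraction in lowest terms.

915/292

Start with 19.
2 + 1/(19/1) = 2 + 1/19 = 39/19
7 + 1/(39/19) = 7 + 19/39 = 292/39
3 + 1/(292/39) = 3 + 39/292 = 915/292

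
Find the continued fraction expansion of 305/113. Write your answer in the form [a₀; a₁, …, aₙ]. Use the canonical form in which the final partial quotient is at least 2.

⌊305/113⌋ = 2, remainder 79
⌊113/79⌋ = 1, remainder 34
⌊79/34⌋ = 2, remainder 11
⌊34/11⌋ = 3, remainder 1
⌊11/1⌋ = 11, remainder 0

[2; 1, 2, 3, 11]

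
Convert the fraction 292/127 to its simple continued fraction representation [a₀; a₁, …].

292 ÷ 127 → quotient 2, remainder 38
127 ÷ 38 → quotient 3, remainder 13
38 ÷ 13 → quotient 2, remainder 12
13 ÷ 12 → quotient 1, remainder 1
12 ÷ 1 → quotient 12, remainder 0

[2; 3, 2, 1, 12]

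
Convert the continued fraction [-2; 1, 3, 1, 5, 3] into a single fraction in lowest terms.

-111/92

Collapse the nested fraction from the inside out:
Start with 3.
5 + 1/(3/1) = 5 + 1/3 = 16/3
1 + 1/(16/3) = 1 + 3/16 = 19/16
3 + 1/(19/16) = 3 + 16/19 = 73/19
1 + 1/(73/19) = 1 + 19/73 = 92/73
-2 + 1/(92/73) = -2 + 73/92 = -111/92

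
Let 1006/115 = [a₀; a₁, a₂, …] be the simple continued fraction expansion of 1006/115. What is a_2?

Run the Euclidean algorithm, recording each quotient:
1006 = 8·115 + 86, so a_0 = 8
115 = 1·86 + 29, so a_1 = 1
86 = 2·29 + 28, so a_2 = 2

2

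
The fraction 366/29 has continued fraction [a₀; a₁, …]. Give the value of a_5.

366 = 12·29 + 18, so a_0 = 12
29 = 1·18 + 11, so a_1 = 1
18 = 1·11 + 7, so a_2 = 1
11 = 1·7 + 4, so a_3 = 1
7 = 1·4 + 3, so a_4 = 1
4 = 1·3 + 1, so a_5 = 1

1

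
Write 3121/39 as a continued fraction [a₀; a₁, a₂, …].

[80; 39]

3121 ÷ 39 → quotient 80, remainder 1
39 ÷ 1 → quotient 39, remainder 0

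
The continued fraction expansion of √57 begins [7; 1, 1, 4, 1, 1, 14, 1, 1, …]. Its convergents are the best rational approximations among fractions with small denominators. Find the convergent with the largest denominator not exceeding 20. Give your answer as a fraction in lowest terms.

List convergents until the denominator exceeds the bound:
a_0 = 7: 7/1  (≤ bound)
a_1 = 1: 8/1  (≤ bound)
a_2 = 1: 15/2  (≤ bound)
a_3 = 4: 68/9  (≤ bound)
a_4 = 1: 83/11  (≤ bound)
a_5 = 1: 151/20  (≤ bound)
a_6 = 14: 2197/291  (> 20, stop)

151/20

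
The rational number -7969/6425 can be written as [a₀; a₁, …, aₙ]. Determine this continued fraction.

[-2; 1, 3, 6, 4, 1, 49]

⌊-7969/6425⌋ = -2, remainder 4881
⌊6425/4881⌋ = 1, remainder 1544
⌊4881/1544⌋ = 3, remainder 249
⌊1544/249⌋ = 6, remainder 50
⌊249/50⌋ = 4, remainder 49
⌊50/49⌋ = 1, remainder 1
⌊49/1⌋ = 49, remainder 0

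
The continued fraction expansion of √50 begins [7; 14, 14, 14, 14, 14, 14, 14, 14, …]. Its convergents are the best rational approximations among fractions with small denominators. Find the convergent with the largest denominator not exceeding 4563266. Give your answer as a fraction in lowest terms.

3880899/548842

a_0 = 7: 7/1  (≤ bound)
a_1 = 14: 99/14  (≤ bound)
a_2 = 14: 1393/197  (≤ bound)
a_3 = 14: 19601/2772  (≤ bound)
a_4 = 14: 275807/39005  (≤ bound)
a_5 = 14: 3880899/548842  (≤ bound)
a_6 = 14: 54608393/7722793  (> 4563266, stop)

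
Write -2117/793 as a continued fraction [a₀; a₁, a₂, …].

Repeatedly divide and take the remainder:
-2117 = -3·793 + 262, so a_0 = -3
793 = 3·262 + 7, so a_1 = 3
262 = 37·7 + 3, so a_2 = 37
7 = 2·3 + 1, so a_3 = 2
3 = 3·1 + 0, so a_4 = 3

[-3; 3, 37, 2, 3]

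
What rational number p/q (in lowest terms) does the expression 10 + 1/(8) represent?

a_0 = 10: 10/1
a_1 = 8: 81/8

81/8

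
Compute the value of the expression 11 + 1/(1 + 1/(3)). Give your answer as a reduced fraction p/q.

47/4

Use the convergent recurrence hₖ = aₖ·hₖ₋₁ + hₖ₋₂ (and likewise for the denominators kₖ):
a_0 = 11: 11/1
a_1 = 1: 12/1
a_2 = 3: 47/4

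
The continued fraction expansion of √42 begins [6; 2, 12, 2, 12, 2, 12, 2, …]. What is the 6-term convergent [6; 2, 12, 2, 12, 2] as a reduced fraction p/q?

Compute successive convergents:
a_0 = 6: 6/1
a_1 = 2: 13/2
a_2 = 12: 162/25
a_3 = 2: 337/52
a_4 = 12: 4206/649
a_5 = 2: 8749/1350

8749/1350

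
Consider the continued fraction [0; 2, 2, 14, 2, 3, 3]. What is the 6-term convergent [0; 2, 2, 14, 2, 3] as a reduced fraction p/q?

Starting at the tail and folding back:
Start with 3.
2 + 1/(3/1) = 2 + 1/3 = 7/3
14 + 1/(7/3) = 14 + 3/7 = 101/7
2 + 1/(101/7) = 2 + 7/101 = 209/101
2 + 1/(209/101) = 2 + 101/209 = 519/209
0 + 1/(519/209) = 0 + 209/519 = 209/519

209/519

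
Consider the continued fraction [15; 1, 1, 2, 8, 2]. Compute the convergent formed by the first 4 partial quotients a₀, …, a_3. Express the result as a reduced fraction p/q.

78/5

Start with 2.
1 + 1/(2/1) = 1 + 1/2 = 3/2
1 + 1/(3/2) = 1 + 2/3 = 5/3
15 + 1/(5/3) = 15 + 3/5 = 78/5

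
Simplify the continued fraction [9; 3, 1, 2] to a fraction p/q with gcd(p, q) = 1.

102/11

Use the convergent recurrence hₖ = aₖ·hₖ₋₁ + hₖ₋₂ (and likewise for the denominators kₖ):
a_0 = 9: 9/1
a_1 = 3: 28/3
a_2 = 1: 37/4
a_3 = 2: 102/11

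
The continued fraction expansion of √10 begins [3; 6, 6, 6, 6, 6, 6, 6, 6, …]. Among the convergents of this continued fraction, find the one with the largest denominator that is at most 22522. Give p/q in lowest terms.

27379/8658

List convergents until the denominator exceeds the bound:
a_0 = 3: 3/1  (≤ bound)
a_1 = 6: 19/6  (≤ bound)
a_2 = 6: 117/37  (≤ bound)
a_3 = 6: 721/228  (≤ bound)
a_4 = 6: 4443/1405  (≤ bound)
a_5 = 6: 27379/8658  (≤ bound)
a_6 = 6: 168717/53353  (> 22522, stop)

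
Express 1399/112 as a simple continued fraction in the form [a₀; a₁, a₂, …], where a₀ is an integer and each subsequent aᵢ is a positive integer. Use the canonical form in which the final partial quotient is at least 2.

Run the Euclidean algorithm, recording each quotient:
1399 = 12·112 + 55, so a_0 = 12
112 = 2·55 + 2, so a_1 = 2
55 = 27·2 + 1, so a_2 = 27
2 = 2·1 + 0, so a_3 = 2

[12; 2, 27, 2]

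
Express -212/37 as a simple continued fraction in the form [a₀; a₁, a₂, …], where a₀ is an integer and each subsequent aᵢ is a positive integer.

[-6; 3, 1, 2, 3]

Repeatedly divide and take the remainder:
-212 = -6·37 + 10, so a_0 = -6
37 = 3·10 + 7, so a_1 = 3
10 = 1·7 + 3, so a_2 = 1
7 = 2·3 + 1, so a_3 = 2
3 = 3·1 + 0, so a_4 = 3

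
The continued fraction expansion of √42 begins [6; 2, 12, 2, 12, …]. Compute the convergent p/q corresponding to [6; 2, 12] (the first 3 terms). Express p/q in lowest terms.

Start with 12.
2 + 1/(12/1) = 2 + 1/12 = 25/12
6 + 1/(25/12) = 6 + 12/25 = 162/25

162/25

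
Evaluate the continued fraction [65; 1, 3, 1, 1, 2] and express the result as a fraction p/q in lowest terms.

1513/23

Use the convergent recurrence hₖ = aₖ·hₖ₋₁ + hₖ₋₂ (and likewise for the denominators kₖ):
a_0 = 65: 65/1
a_1 = 1: 66/1
a_2 = 3: 263/4
a_3 = 1: 329/5
a_4 = 1: 592/9
a_5 = 2: 1513/23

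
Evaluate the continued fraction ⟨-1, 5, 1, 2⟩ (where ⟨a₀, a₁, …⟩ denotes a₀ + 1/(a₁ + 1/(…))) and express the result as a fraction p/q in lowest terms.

a_0 = -1: -1/1
a_1 = 5: -4/5
a_2 = 1: -5/6
a_3 = 2: -14/17

-14/17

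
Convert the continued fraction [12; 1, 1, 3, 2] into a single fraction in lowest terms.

201/16

Start with 2.
3 + 1/(2/1) = 3 + 1/2 = 7/2
1 + 1/(7/2) = 1 + 2/7 = 9/7
1 + 1/(9/7) = 1 + 7/9 = 16/9
12 + 1/(16/9) = 12 + 9/16 = 201/16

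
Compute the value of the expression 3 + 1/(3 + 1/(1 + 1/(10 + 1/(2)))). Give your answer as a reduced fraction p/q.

a_0 = 3: 3/1
a_1 = 3: 10/3
a_2 = 1: 13/4
a_3 = 10: 140/43
a_4 = 2: 293/90

293/90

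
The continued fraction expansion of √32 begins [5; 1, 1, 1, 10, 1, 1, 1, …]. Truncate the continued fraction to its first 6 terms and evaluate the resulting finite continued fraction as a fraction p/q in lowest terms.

Start with 1.
10 + 1/(1/1) = 10 + 1/1 = 11/1
1 + 1/(11/1) = 1 + 1/11 = 12/11
1 + 1/(12/11) = 1 + 11/12 = 23/12
1 + 1/(23/12) = 1 + 12/23 = 35/23
5 + 1/(35/23) = 5 + 23/35 = 198/35

198/35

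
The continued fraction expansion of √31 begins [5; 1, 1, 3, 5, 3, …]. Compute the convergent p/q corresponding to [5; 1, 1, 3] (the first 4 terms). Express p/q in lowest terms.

39/7

Start with 3.
1 + 1/(3/1) = 1 + 1/3 = 4/3
1 + 1/(4/3) = 1 + 3/4 = 7/4
5 + 1/(7/4) = 5 + 4/7 = 39/7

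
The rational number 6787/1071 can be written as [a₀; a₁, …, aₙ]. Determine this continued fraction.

Run the Euclidean algorithm, recording each quotient:
⌊6787/1071⌋ = 6, remainder 361
⌊1071/361⌋ = 2, remainder 349
⌊361/349⌋ = 1, remainder 12
⌊349/12⌋ = 29, remainder 1
⌊12/1⌋ = 12, remainder 0

[6; 2, 1, 29, 12]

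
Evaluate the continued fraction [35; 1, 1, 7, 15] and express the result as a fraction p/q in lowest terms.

8066/227

a_0 = 35: 35/1
a_1 = 1: 36/1
a_2 = 1: 71/2
a_3 = 7: 533/15
a_4 = 15: 8066/227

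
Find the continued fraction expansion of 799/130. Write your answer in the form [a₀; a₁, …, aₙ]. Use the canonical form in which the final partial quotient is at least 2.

Apply division with remainder until the remainder is 0:
799 = 6·130 + 19, so a_0 = 6
130 = 6·19 + 16, so a_1 = 6
19 = 1·16 + 3, so a_2 = 1
16 = 5·3 + 1, so a_3 = 5
3 = 3·1 + 0, so a_4 = 3

[6; 6, 1, 5, 3]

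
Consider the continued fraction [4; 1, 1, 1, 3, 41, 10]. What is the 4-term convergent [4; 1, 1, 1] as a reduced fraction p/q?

a_0 = 4: 4/1
a_1 = 1: 5/1
a_2 = 1: 9/2
a_3 = 1: 14/3

14/3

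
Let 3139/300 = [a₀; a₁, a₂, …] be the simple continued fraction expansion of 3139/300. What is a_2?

⌊3139/300⌋ = 10, remainder 139
⌊300/139⌋ = 2, remainder 22
⌊139/22⌋ = 6, remainder 7

6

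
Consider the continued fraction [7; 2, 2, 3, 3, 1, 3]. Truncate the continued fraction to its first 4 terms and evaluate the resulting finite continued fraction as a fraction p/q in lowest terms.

126/17

Start with 3.
2 + 1/(3/1) = 2 + 1/3 = 7/3
2 + 1/(7/3) = 2 + 3/7 = 17/7
7 + 1/(17/7) = 7 + 7/17 = 126/17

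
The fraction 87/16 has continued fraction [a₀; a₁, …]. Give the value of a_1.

87 = 5·16 + 7, so a_0 = 5
16 = 2·7 + 2, so a_1 = 2

2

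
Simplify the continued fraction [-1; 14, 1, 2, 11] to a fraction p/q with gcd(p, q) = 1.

Compute successive convergents:
a_0 = -1: -1/1
a_1 = 14: -13/14
a_2 = 1: -14/15
a_3 = 2: -41/44
a_4 = 11: -465/499

-465/499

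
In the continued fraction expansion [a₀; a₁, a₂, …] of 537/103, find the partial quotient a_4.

⌊537/103⌋ = 5, remainder 22
⌊103/22⌋ = 4, remainder 15
⌊22/15⌋ = 1, remainder 7
⌊15/7⌋ = 2, remainder 1
⌊7/1⌋ = 7, remainder 0

7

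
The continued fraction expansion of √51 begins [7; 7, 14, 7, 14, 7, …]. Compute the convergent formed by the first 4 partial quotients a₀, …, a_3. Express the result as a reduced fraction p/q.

Compute successive convergents:
a_0 = 7: 7/1
a_1 = 7: 50/7
a_2 = 14: 707/99
a_3 = 7: 4999/700

4999/700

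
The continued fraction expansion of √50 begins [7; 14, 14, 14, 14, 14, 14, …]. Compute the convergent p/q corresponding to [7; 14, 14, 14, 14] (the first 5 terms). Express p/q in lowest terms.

275807/39005

Collapse the nested fraction from the inside out:
Start with 14.
14 + 1/(14/1) = 14 + 1/14 = 197/14
14 + 1/(197/14) = 14 + 14/197 = 2772/197
14 + 1/(2772/197) = 14 + 197/2772 = 39005/2772
7 + 1/(39005/2772) = 7 + 2772/39005 = 275807/39005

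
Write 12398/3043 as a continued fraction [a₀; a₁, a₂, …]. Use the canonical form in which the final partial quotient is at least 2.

⌊12398/3043⌋ = 4, remainder 226
⌊3043/226⌋ = 13, remainder 105
⌊226/105⌋ = 2, remainder 16
⌊105/16⌋ = 6, remainder 9
⌊16/9⌋ = 1, remainder 7
⌊9/7⌋ = 1, remainder 2
⌊7/2⌋ = 3, remainder 1
⌊2/1⌋ = 2, remainder 0

[4; 13, 2, 6, 1, 1, 3, 2]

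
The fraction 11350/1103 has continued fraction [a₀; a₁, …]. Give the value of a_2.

2

Repeatedly divide and take the remainder:
11350 ÷ 1103 → quotient 10, remainder 320
1103 ÷ 320 → quotient 3, remainder 143
320 ÷ 143 → quotient 2, remainder 34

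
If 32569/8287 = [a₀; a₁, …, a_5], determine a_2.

32569 ÷ 8287 → quotient 3, remainder 7708
8287 ÷ 7708 → quotient 1, remainder 579
7708 ÷ 579 → quotient 13, remainder 181

13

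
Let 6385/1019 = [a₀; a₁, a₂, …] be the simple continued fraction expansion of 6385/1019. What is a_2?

1

6385 = 6·1019 + 271, so a_0 = 6
1019 = 3·271 + 206, so a_1 = 3
271 = 1·206 + 65, so a_2 = 1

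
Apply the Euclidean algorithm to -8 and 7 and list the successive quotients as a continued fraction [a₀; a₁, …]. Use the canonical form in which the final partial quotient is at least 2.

Apply division with remainder until the remainder is 0:
-8 = -2·7 + 6, so a_0 = -2
7 = 1·6 + 1, so a_1 = 1
6 = 6·1 + 0, so a_2 = 6

[-2; 1, 6]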